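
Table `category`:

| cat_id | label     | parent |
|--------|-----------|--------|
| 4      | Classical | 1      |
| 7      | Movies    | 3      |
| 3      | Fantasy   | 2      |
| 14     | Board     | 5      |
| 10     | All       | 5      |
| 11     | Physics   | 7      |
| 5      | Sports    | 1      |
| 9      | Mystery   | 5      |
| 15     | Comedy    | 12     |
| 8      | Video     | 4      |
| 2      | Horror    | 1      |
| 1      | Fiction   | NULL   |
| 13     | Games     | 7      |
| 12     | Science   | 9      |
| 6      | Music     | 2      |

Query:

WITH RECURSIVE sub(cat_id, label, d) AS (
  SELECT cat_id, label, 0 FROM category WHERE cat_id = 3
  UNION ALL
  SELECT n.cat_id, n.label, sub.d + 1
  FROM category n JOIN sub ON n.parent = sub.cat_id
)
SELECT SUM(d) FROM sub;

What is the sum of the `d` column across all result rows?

Base: cat_id=3 (Fantasy) at d 0.
Iteration 1: rows with parent in {3} -> Movies (id 7, d 1).
Iteration 2: rows with parent in {7} -> Physics (id 11, d 2), Games (id 13, d 2).
Iteration 3: no rows with parent in {11,13}; recursion stops.
SUM(d) = 0 + 1 + 2 + 2 = 5.

5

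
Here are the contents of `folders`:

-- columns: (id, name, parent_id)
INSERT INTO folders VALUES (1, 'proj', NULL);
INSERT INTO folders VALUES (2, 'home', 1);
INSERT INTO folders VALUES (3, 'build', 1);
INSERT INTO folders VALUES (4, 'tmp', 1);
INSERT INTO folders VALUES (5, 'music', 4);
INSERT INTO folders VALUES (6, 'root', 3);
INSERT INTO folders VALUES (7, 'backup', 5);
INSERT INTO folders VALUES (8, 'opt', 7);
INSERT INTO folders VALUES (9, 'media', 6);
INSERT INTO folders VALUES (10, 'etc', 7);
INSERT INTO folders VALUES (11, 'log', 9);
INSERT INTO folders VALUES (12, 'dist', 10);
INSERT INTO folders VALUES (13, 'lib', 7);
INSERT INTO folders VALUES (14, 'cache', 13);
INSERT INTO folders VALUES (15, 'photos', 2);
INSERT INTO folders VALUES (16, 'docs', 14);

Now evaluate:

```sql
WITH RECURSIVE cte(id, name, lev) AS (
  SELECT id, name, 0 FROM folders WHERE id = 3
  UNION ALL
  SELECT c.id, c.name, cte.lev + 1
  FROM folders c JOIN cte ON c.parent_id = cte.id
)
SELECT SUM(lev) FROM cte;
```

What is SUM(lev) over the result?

Base: id=3 (build) at lev 0.
Iteration 1: rows with parent_id in {3} -> root (id 6, lev 1).
Iteration 2: rows with parent_id in {6} -> media (id 9, lev 2).
Iteration 3: rows with parent_id in {9} -> log (id 11, lev 3).
Iteration 4: no rows with parent_id in {11}; recursion stops.
SUM(lev) = 0 + 1 + 2 + 3 = 6.

6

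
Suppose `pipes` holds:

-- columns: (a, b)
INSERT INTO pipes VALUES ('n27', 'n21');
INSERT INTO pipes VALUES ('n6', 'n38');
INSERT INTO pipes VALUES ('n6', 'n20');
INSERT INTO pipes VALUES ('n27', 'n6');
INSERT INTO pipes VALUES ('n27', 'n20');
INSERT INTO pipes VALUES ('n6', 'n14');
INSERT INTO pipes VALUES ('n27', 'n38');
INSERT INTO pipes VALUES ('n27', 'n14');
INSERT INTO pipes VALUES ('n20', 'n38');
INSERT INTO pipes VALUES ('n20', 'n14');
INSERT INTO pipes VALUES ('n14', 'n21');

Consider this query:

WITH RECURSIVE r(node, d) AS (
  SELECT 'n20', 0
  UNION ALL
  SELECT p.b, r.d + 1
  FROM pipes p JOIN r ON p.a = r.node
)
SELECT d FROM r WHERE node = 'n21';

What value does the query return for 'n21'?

2

Base: (n20, d=0).
Iteration 1: edges from {n20} -> (n14, d=1), (n38, d=1).
Iteration 2: edges from {n14,n38} -> (n21, d=2).
Iteration 3: no outgoing edges from {n21}; recursion stops.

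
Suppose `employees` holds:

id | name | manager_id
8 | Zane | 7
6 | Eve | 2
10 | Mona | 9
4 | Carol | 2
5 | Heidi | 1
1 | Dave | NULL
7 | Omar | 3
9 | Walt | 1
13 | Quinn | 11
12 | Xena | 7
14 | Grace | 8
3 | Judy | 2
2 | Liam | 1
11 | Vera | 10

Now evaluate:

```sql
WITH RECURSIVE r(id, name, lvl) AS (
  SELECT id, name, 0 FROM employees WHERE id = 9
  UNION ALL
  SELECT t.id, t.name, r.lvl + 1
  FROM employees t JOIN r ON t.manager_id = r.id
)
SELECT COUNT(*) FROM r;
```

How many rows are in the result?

Base: id=9 (Walt) at lvl 0.
Iteration 1: rows with manager_id in {9} -> Mona (id 10, lvl 1).
Iteration 2: rows with manager_id in {10} -> Vera (id 11, lvl 2).
Iteration 3: rows with manager_id in {11} -> Quinn (id 13, lvl 3).
Iteration 4: no rows with manager_id in {13}; recursion stops.
Total rows emitted: 4.

4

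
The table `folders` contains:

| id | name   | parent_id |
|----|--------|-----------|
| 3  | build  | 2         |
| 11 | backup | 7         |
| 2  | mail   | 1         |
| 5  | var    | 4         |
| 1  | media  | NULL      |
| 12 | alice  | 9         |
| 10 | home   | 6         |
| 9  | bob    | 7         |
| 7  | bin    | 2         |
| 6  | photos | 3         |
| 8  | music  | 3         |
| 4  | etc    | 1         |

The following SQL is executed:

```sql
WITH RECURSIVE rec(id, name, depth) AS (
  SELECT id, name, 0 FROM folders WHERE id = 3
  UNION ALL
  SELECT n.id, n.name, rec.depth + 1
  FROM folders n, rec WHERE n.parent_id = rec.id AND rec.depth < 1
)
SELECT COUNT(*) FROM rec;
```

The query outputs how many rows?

Base: id=3 (build) at depth 0.
Iteration 1: rows with parent_id in {3} -> photos (id 6, depth 1), music (id 8, depth 1).
Iteration 2: depth < 1 fails for all current rows; recursion stops.
Total rows emitted: 3.

3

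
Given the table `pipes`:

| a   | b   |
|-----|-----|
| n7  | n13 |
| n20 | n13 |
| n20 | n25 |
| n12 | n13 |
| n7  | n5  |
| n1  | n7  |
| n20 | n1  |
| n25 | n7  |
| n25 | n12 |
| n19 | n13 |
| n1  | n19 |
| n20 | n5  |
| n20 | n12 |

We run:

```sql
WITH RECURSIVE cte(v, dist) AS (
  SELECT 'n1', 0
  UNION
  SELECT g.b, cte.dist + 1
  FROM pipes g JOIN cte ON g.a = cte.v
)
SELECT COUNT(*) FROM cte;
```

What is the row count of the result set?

5

Base: (n1, dist=0).
Iteration 1: edges from {n1} -> (n19, dist=1), (n7, dist=1).
Iteration 2: edges from {n19,n7} -> (n13, dist=2), (n5, dist=2). [UNION drops 1 duplicate row(s)]
Iteration 3: no outgoing edges from {n13,n5}; recursion stops.
Total rows emitted: 5.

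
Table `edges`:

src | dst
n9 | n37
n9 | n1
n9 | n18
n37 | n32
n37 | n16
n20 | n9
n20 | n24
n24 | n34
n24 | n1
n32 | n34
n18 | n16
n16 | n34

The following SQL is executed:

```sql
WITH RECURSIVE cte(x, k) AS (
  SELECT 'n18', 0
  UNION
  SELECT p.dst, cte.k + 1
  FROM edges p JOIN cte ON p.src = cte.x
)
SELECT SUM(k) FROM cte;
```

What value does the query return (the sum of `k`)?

3

Base: (n18, k=0).
Iteration 1: edges from {n18} -> (n16, k=1).
Iteration 2: edges from {n16} -> (n34, k=2).
Iteration 3: no outgoing edges from {n34}; recursion stops.
SUM(k) = 0 + 1 + 2 = 3.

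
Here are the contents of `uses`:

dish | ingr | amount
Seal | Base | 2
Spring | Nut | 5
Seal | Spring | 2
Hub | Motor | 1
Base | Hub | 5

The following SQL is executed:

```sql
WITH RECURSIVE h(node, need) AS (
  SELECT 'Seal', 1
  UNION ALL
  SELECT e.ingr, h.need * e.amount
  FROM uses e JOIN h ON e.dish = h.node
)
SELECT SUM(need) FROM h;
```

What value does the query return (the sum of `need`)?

35

Base: (Seal, need=1).
Iteration 1: components of {Seal} -> Base = 1*2 = 2, Spring = 1*2 = 2.
Iteration 2: components of {Base,Spring} -> Hub = 2*5 = 10, Nut = 2*5 = 10.
Iteration 3: components of {Hub,Nut} -> Motor = 10*1 = 10.
Iteration 4: no further components; recursion stops.
SUM(need) = 1 + 2 + 2 + 10 + 10 + 10 = 35.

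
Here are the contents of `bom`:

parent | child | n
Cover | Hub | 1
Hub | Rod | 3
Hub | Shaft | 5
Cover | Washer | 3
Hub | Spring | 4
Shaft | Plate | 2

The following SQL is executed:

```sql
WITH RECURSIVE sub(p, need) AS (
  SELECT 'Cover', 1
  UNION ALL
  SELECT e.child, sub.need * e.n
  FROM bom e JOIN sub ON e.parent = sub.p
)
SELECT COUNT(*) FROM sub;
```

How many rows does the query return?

7

Base: (Cover, need=1).
Iteration 1: components of {Cover} -> Hub = 1*1 = 1, Washer = 1*3 = 3.
Iteration 2: components of {Hub,Washer} -> Rod = 1*3 = 3, Shaft = 1*5 = 5, Spring = 1*4 = 4.
Iteration 3: components of {Rod,Shaft,Spring} -> Plate = 5*2 = 10.
Iteration 4: no further components; recursion stops.
Total rows emitted: 7.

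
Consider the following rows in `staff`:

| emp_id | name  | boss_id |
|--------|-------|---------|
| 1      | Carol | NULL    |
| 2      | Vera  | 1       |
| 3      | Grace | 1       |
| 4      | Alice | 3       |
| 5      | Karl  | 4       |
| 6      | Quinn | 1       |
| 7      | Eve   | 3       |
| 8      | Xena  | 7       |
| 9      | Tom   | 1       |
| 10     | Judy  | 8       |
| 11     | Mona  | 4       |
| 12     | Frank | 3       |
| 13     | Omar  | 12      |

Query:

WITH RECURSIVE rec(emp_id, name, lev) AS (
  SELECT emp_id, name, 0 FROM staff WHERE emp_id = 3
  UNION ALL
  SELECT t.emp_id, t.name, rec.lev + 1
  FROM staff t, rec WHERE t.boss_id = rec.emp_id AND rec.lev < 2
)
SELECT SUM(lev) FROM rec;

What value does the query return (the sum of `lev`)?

Base: emp_id=3 (Grace) at lev 0.
Iteration 1: rows with boss_id in {3} -> Alice (id 4, lev 1), Eve (id 7, lev 1), Frank (id 12, lev 1).
Iteration 2: rows with boss_id in {4,7,12} -> Karl (id 5, lev 2), Xena (id 8, lev 2), Mona (id 11, lev 2), Omar (id 13, lev 2).
Iteration 3: lev < 2 fails for all current rows; recursion stops.
SUM(lev) = 0 + 1 + 1 + 1 + 2 + 2 + 2 + 2 = 11.

11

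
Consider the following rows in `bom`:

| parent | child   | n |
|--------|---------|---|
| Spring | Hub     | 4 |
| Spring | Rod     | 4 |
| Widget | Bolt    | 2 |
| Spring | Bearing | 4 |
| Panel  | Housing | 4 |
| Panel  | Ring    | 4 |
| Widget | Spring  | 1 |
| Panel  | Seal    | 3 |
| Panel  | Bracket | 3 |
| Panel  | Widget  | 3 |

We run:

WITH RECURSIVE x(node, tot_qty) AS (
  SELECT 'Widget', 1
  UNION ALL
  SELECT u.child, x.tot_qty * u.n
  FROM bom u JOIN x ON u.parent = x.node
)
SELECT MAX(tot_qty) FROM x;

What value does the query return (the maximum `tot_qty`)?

Base: (Widget, tot_qty=1).
Iteration 1: components of {Widget} -> Bolt = 1*2 = 2, Spring = 1*1 = 1.
Iteration 2: components of {Bolt,Spring} -> Bearing = 1*4 = 4, Hub = 1*4 = 4, Rod = 1*4 = 4.
Iteration 3: no further components; recursion stops.
tot_qty values: 1, 1, 2, 4, 4, 4; the maximum is 4.

4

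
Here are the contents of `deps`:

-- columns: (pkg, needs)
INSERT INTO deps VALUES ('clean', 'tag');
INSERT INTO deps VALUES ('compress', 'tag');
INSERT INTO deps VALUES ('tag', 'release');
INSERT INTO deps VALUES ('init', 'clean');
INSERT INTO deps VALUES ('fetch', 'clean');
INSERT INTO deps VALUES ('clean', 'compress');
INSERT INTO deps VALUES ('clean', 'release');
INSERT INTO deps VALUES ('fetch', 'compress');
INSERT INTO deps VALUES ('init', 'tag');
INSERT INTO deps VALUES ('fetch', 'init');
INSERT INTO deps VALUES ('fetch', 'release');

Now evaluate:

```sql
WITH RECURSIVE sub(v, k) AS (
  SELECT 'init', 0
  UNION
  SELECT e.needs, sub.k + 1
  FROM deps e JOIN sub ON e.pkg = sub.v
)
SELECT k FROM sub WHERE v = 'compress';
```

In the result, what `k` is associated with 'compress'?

Base: (init, k=0).
Iteration 1: edges from {init} -> (clean, k=1), (tag, k=1).
Iteration 2: edges from {clean,tag} -> (compress, k=2), (release, k=2), (tag, k=2). [UNION drops 1 duplicate row(s)]
Iteration 3: edges from {compress,release,tag} -> (release, k=3), (tag, k=3).
Iteration 4: edges from {release,tag} -> (release, k=4).
Iteration 5: no outgoing edges from {release}; recursion stops.

2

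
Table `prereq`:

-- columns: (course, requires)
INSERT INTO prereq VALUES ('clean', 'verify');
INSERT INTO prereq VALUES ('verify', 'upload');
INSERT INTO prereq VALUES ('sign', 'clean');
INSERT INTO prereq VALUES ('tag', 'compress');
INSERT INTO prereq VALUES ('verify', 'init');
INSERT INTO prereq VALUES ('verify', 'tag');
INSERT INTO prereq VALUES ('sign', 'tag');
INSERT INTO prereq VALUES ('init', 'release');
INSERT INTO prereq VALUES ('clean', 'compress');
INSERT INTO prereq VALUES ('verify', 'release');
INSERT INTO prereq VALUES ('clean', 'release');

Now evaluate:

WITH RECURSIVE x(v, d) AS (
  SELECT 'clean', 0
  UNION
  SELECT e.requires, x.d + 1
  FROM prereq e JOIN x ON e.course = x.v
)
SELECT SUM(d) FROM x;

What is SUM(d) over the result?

Base: (clean, d=0).
Iteration 1: edges from {clean} -> (compress, d=1), (release, d=1), (verify, d=1).
Iteration 2: edges from {compress,release,verify} -> (init, d=2), (release, d=2), (tag, d=2), (upload, d=2).
Iteration 3: edges from {init,release,tag,upload} -> (compress, d=3), (release, d=3).
Iteration 4: no outgoing edges from {compress,release}; recursion stops.
SUM(d) = 0 + 1 + 1 + 1 + 2 + 2 + 2 + 2 + 3 + 3 = 17.

17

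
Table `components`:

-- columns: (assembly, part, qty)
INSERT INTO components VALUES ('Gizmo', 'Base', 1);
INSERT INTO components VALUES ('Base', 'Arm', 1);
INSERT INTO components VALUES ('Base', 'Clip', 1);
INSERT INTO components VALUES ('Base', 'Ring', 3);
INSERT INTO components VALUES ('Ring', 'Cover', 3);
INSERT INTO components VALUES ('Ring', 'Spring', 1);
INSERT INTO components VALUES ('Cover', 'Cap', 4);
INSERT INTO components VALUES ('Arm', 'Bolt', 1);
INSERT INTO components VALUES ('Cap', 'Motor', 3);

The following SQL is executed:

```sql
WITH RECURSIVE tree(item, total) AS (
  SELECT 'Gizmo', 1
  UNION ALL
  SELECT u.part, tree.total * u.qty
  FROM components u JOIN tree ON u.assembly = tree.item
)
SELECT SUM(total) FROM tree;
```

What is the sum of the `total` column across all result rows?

Base: (Gizmo, total=1).
Iteration 1: components of {Gizmo} -> Base = 1*1 = 1.
Iteration 2: components of {Base} -> Arm = 1*1 = 1, Clip = 1*1 = 1, Ring = 1*3 = 3.
Iteration 3: components of {Arm,Clip,Ring} -> Bolt = 1*1 = 1, Cover = 3*3 = 9, Spring = 3*1 = 3.
Iteration 4: components of {Bolt,Cover,Spring} -> Cap = 9*4 = 36.
Iteration 5: components of {Cap} -> Motor = 36*3 = 108.
Iteration 6: no further components; recursion stops.
SUM(total) = 1 + 1 + 1 + 1 + 3 + 1 + 9 + 3 + 36 + 108 = 164.

164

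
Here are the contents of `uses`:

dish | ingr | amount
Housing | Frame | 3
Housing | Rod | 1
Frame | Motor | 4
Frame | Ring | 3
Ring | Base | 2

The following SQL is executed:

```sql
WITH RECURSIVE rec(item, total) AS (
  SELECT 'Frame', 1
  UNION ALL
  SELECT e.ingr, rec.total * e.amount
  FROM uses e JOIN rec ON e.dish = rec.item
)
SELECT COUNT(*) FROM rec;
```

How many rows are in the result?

4

Base: (Frame, total=1).
Iteration 1: components of {Frame} -> Motor = 1*4 = 4, Ring = 1*3 = 3.
Iteration 2: components of {Motor,Ring} -> Base = 3*2 = 6.
Iteration 3: no further components; recursion stops.
Total rows emitted: 4.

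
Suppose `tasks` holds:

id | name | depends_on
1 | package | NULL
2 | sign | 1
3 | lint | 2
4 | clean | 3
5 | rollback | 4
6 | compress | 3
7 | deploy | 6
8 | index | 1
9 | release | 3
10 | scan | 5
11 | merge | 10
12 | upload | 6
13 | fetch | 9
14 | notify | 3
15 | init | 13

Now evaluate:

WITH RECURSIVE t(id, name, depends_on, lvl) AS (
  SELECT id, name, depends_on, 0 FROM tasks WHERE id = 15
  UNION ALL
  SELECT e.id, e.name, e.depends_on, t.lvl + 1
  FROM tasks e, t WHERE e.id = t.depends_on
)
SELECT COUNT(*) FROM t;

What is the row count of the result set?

6

Base: id=15 (init), depends_on=13, lvl 0.
Iteration 1: join on id=13 -> fetch (id 13, depends_on=9, lvl 1).
Iteration 2: join on id=9 -> release (id 9, depends_on=3, lvl 2).
Iteration 3: join on id=3 -> lint (id 3, depends_on=2, lvl 3).
Iteration 4: join on id=2 -> sign (id 2, depends_on=1, lvl 4).
Iteration 5: join on id=1 -> package (id 1, depends_on=NULL, lvl 5).
Iteration 6: depends_on is NULL; no match; recursion stops.
Total rows emitted: 6.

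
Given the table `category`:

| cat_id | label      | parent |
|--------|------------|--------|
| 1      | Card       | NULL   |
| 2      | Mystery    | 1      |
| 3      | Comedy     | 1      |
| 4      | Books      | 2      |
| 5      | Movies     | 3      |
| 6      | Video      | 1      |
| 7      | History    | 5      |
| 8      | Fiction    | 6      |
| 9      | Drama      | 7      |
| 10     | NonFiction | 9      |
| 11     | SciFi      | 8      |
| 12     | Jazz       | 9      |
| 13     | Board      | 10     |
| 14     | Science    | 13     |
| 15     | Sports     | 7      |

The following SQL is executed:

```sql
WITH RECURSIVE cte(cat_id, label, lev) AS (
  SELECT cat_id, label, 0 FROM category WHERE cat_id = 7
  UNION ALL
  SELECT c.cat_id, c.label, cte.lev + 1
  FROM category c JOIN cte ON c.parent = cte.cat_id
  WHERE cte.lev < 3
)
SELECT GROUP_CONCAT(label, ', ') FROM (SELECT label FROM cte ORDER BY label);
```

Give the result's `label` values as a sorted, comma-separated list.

Base: cat_id=7 (History) at lev 0.
Iteration 1: rows with parent in {7} -> Drama (id 9, lev 1), Sports (id 15, lev 1).
Iteration 2: rows with parent in {9,15} -> NonFiction (id 10, lev 2), Jazz (id 12, lev 2).
Iteration 3: rows with parent in {10,12} -> Board (id 13, lev 3).
Iteration 4: lev < 3 fails for all current rows; recursion stops.

Board, Drama, History, Jazz, NonFiction, Sports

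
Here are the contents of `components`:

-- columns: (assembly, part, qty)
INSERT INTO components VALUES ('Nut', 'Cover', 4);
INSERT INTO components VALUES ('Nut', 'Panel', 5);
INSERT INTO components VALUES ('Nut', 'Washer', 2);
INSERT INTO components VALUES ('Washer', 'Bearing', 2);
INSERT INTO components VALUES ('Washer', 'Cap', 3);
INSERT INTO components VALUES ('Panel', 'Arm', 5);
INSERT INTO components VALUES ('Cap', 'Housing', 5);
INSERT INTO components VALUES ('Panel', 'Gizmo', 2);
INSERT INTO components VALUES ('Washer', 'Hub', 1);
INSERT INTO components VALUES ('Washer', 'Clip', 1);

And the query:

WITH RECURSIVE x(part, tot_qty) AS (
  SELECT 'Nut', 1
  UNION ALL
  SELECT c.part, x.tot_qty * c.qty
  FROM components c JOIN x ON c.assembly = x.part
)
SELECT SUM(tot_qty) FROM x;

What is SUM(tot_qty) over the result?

Base: (Nut, tot_qty=1).
Iteration 1: components of {Nut} -> Cover = 1*4 = 4, Panel = 1*5 = 5, Washer = 1*2 = 2.
Iteration 2: components of {Cover,Panel,Washer} -> Arm = 5*5 = 25, Bearing = 2*2 = 4, Cap = 2*3 = 6, Clip = 2*1 = 2, Gizmo = 5*2 = 10, Hub = 2*1 = 2.
Iteration 3: components of {Arm,Bearing,Cap,Clip,Gizmo,Hub} -> Housing = 6*5 = 30.
Iteration 4: no further components; recursion stops.
SUM(tot_qty) = 1 + 4 + 5 + 2 + 25 + 10 + 4 + 6 + 2 + 2 + 30 = 91.

91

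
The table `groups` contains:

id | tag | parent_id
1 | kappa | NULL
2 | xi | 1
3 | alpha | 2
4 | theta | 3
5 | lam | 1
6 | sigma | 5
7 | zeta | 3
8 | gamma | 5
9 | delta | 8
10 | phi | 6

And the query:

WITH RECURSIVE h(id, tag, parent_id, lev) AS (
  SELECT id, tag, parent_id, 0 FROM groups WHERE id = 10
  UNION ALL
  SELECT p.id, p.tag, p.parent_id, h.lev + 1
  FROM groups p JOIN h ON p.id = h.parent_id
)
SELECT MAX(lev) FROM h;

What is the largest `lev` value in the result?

3

Base: id=10 (phi), parent_id=6, lev 0.
Iteration 1: join on id=6 -> sigma (id 6, parent_id=5, lev 1).
Iteration 2: join on id=5 -> lam (id 5, parent_id=1, lev 2).
Iteration 3: join on id=1 -> kappa (id 1, parent_id=NULL, lev 3).
Iteration 4: parent_id is NULL; no match; recursion stops.
lev values: 0, 1, 2, 3; the maximum is 3.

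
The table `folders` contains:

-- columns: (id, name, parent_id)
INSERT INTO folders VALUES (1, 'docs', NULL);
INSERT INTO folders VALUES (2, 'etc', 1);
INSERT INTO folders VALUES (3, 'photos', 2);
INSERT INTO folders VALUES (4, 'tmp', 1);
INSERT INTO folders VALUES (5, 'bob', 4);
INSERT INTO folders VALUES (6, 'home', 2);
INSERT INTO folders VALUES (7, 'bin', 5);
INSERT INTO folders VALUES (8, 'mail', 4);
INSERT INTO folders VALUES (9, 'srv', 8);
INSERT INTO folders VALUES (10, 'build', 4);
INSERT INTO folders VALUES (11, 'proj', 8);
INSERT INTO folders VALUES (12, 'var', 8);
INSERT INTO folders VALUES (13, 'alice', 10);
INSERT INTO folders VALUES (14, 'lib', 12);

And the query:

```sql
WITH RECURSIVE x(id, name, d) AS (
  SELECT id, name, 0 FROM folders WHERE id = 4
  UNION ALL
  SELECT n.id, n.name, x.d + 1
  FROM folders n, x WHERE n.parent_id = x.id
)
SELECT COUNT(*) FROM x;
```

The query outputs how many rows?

10

Base: id=4 (tmp) at d 0.
Iteration 1: rows with parent_id in {4} -> bob (id 5, d 1), mail (id 8, d 1), build (id 10, d 1).
Iteration 2: rows with parent_id in {5,8,10} -> bin (id 7, d 2), srv (id 9, d 2), proj (id 11, d 2), var (id 12, d 2), alice (id 13, d 2).
Iteration 3: rows with parent_id in {7,9,11,12,13} -> lib (id 14, d 3).
Iteration 4: no rows with parent_id in {14}; recursion stops.
Total rows emitted: 10.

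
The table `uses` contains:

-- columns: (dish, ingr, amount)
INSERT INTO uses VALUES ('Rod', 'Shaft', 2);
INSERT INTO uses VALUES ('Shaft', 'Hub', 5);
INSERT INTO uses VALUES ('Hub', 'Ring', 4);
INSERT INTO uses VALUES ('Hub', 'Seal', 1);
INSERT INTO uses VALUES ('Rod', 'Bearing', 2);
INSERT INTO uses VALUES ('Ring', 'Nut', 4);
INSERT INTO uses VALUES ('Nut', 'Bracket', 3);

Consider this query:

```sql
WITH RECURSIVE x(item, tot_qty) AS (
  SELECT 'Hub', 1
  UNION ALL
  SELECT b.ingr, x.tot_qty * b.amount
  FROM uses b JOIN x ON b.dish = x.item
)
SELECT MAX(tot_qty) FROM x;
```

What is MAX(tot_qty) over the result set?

Base: (Hub, tot_qty=1).
Iteration 1: components of {Hub} -> Ring = 1*4 = 4, Seal = 1*1 = 1.
Iteration 2: components of {Ring,Seal} -> Nut = 4*4 = 16.
Iteration 3: components of {Nut} -> Bracket = 16*3 = 48.
Iteration 4: no further components; recursion stops.
tot_qty values: 1, 4, 1, 16, 48; the maximum is 48.

48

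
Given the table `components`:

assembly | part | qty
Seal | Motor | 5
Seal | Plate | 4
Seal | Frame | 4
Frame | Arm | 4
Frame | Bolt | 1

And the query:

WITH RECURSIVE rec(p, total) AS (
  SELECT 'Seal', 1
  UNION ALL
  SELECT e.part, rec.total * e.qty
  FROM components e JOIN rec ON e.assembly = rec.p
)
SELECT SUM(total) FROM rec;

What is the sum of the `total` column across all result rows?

Base: (Seal, total=1).
Iteration 1: components of {Seal} -> Frame = 1*4 = 4, Motor = 1*5 = 5, Plate = 1*4 = 4.
Iteration 2: components of {Frame,Motor,Plate} -> Arm = 4*4 = 16, Bolt = 4*1 = 4.
Iteration 3: no further components; recursion stops.
SUM(total) = 1 + 5 + 4 + 4 + 16 + 4 = 34.

34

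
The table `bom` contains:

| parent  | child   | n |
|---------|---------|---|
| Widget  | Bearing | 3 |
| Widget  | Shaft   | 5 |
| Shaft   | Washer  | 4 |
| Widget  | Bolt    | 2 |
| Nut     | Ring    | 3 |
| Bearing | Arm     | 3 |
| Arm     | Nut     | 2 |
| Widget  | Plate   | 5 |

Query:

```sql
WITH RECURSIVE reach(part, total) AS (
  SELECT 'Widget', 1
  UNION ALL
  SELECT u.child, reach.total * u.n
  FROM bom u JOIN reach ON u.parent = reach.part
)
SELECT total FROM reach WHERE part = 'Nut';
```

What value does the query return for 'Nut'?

Base: (Widget, total=1).
Iteration 1: components of {Widget} -> Bearing = 1*3 = 3, Bolt = 1*2 = 2, Plate = 1*5 = 5, Shaft = 1*5 = 5.
Iteration 2: components of {Bearing,Bolt,Plate,Shaft} -> Arm = 3*3 = 9, Washer = 5*4 = 20.
Iteration 3: components of {Arm,Washer} -> Nut = 9*2 = 18.
Iteration 4: components of {Nut} -> Ring = 18*3 = 54.
Iteration 5: no further components; recursion stops.

18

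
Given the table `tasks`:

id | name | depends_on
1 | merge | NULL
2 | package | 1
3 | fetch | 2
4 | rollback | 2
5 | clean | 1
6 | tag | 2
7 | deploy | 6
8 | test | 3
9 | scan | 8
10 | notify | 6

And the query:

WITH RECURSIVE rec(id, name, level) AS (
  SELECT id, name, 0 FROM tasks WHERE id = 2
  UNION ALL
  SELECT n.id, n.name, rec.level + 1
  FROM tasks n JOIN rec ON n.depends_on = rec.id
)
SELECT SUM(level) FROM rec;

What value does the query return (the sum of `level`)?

Base: id=2 (package) at level 0.
Iteration 1: rows with depends_on in {2} -> fetch (id 3, level 1), rollback (id 4, level 1), tag (id 6, level 1).
Iteration 2: rows with depends_on in {3,4,6} -> deploy (id 7, level 2), test (id 8, level 2), notify (id 10, level 2).
Iteration 3: rows with depends_on in {7,8,10} -> scan (id 9, level 3).
Iteration 4: no rows with depends_on in {9}; recursion stops.
SUM(level) = 0 + 1 + 1 + 1 + 2 + 2 + 2 + 3 = 12.

12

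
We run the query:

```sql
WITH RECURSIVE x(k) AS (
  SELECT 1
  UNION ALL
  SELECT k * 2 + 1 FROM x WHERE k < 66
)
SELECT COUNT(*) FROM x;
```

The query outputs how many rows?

Base: k=1.
Iteration 1: 1 < 66 holds -> k = 1 * 2 + 1 = 3.
Iteration 2: 3 < 66 holds -> k = 3 * 2 + 1 = 7.
Iteration 3: 7 < 66 holds -> k = 7 * 2 + 1 = 15.
Iteration 4: 15 < 66 holds -> k = 15 * 2 + 1 = 31.
Iteration 5: 31 < 66 holds -> k = 31 * 2 + 1 = 63.
Iteration 6: 63 < 66 holds -> k = 63 * 2 + 1 = 127.
Iteration 7: 127 < 66 fails; recursion stops.
Total rows emitted: 7.

7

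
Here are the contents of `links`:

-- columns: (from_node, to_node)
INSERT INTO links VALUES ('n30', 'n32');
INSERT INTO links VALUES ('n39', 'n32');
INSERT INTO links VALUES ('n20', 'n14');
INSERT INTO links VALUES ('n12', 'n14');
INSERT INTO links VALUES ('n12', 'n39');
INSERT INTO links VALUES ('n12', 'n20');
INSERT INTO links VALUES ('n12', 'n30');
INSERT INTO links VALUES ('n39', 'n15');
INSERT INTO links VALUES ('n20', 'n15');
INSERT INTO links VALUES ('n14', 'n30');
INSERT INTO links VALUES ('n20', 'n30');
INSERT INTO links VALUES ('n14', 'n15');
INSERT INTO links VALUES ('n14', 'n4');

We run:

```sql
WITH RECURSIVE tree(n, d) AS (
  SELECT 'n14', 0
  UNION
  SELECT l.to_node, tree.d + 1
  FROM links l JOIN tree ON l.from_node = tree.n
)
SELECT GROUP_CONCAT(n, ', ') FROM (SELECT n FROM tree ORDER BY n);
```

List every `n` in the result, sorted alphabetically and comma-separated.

n14, n15, n30, n32, n4

Base: (n14, d=0).
Iteration 1: edges from {n14} -> (n15, d=1), (n30, d=1), (n4, d=1).
Iteration 2: edges from {n15,n30,n4} -> (n32, d=2).
Iteration 3: no outgoing edges from {n32}; recursion stops.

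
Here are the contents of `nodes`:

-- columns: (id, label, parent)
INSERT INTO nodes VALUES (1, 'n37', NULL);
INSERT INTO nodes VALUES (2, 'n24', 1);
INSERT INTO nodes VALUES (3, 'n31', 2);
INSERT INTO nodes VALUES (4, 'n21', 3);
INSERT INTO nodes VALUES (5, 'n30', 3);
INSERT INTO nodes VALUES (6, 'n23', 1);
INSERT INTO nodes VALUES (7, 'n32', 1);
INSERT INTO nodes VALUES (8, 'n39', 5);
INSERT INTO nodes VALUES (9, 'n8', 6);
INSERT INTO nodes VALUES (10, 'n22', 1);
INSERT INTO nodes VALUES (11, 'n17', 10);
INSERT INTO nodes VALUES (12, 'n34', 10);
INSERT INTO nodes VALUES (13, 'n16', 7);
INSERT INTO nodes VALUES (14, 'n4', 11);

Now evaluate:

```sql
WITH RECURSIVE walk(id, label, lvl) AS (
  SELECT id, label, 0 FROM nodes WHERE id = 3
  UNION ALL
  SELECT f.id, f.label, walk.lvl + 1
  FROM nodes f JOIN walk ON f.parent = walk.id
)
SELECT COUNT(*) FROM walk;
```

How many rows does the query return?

4

Base: id=3 (n31) at lvl 0.
Iteration 1: rows with parent in {3} -> n21 (id 4, lvl 1), n30 (id 5, lvl 1).
Iteration 2: rows with parent in {4,5} -> n39 (id 8, lvl 2).
Iteration 3: no rows with parent in {8}; recursion stops.
Total rows emitted: 4.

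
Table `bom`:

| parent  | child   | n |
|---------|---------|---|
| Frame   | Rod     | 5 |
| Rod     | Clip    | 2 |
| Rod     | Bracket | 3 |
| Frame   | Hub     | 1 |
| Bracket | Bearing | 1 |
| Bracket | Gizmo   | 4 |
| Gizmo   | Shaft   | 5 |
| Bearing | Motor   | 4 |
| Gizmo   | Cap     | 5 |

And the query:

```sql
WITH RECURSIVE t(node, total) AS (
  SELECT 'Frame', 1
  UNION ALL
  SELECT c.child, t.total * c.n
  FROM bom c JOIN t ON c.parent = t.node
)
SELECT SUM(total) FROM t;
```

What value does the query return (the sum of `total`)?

767

Base: (Frame, total=1).
Iteration 1: components of {Frame} -> Hub = 1*1 = 1, Rod = 1*5 = 5.
Iteration 2: components of {Hub,Rod} -> Bracket = 5*3 = 15, Clip = 5*2 = 10.
Iteration 3: components of {Bracket,Clip} -> Bearing = 15*1 = 15, Gizmo = 15*4 = 60.
Iteration 4: components of {Bearing,Gizmo} -> Cap = 60*5 = 300, Motor = 15*4 = 60, Shaft = 60*5 = 300.
Iteration 5: no further components; recursion stops.
SUM(total) = 1 + 5 + 1 + 10 + 15 + 15 + 60 + 60 + 300 + 300 = 767.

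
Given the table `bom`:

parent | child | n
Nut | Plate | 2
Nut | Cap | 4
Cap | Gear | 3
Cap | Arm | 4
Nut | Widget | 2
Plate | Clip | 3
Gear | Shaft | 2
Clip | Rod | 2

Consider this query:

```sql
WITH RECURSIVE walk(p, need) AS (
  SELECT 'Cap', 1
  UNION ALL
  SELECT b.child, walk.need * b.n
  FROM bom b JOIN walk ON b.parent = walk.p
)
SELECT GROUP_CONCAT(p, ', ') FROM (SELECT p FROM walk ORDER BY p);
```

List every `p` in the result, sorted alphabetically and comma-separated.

Base: (Cap, need=1).
Iteration 1: components of {Cap} -> Arm = 1*4 = 4, Gear = 1*3 = 3.
Iteration 2: components of {Arm,Gear} -> Shaft = 3*2 = 6.
Iteration 3: no further components; recursion stops.

Arm, Cap, Gear, Shaft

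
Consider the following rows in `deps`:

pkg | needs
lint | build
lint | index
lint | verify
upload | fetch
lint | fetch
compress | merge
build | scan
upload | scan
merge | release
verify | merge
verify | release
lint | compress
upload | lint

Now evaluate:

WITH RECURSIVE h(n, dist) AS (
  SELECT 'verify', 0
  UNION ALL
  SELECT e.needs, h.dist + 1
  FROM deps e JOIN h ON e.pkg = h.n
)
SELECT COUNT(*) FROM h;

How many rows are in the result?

4

Base: (verify, dist=0).
Iteration 1: edges from {verify} -> (merge, dist=1), (release, dist=1).
Iteration 2: edges from {merge,release} -> (release, dist=2).
Iteration 3: no outgoing edges from {release}; recursion stops.
Total rows emitted: 4.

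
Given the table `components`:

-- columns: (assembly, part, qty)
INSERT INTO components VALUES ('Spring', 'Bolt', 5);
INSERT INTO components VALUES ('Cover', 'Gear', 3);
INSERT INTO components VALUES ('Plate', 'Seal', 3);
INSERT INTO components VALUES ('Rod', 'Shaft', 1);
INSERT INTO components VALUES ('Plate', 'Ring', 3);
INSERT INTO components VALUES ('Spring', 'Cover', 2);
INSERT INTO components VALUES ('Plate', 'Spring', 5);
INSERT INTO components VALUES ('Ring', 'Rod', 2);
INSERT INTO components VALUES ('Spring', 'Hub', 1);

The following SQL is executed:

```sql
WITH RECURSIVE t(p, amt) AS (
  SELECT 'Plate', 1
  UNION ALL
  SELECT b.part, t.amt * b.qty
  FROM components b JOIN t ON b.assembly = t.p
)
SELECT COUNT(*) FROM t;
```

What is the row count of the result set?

Base: (Plate, amt=1).
Iteration 1: components of {Plate} -> Ring = 1*3 = 3, Seal = 1*3 = 3, Spring = 1*5 = 5.
Iteration 2: components of {Ring,Seal,Spring} -> Bolt = 5*5 = 25, Cover = 5*2 = 10, Hub = 5*1 = 5, Rod = 3*2 = 6.
Iteration 3: components of {Bolt,Cover,Hub,Rod} -> Gear = 10*3 = 30, Shaft = 6*1 = 6.
Iteration 4: no further components; recursion stops.
Total rows emitted: 10.

10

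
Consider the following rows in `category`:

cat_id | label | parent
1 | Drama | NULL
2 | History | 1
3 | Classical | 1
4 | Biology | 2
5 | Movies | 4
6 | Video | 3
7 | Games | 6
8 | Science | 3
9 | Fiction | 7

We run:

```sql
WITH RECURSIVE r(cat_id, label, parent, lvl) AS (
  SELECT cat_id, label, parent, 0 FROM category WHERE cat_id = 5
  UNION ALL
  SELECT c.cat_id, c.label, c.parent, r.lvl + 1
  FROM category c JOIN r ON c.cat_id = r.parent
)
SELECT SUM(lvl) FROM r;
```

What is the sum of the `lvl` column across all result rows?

6

Base: cat_id=5 (Movies), parent=4, lvl 0.
Iteration 1: join on cat_id=4 -> Biology (id 4, parent=2, lvl 1).
Iteration 2: join on cat_id=2 -> History (id 2, parent=1, lvl 2).
Iteration 3: join on cat_id=1 -> Drama (id 1, parent=NULL, lvl 3).
Iteration 4: parent is NULL; no match; recursion stops.
SUM(lvl) = 0 + 1 + 2 + 3 = 6.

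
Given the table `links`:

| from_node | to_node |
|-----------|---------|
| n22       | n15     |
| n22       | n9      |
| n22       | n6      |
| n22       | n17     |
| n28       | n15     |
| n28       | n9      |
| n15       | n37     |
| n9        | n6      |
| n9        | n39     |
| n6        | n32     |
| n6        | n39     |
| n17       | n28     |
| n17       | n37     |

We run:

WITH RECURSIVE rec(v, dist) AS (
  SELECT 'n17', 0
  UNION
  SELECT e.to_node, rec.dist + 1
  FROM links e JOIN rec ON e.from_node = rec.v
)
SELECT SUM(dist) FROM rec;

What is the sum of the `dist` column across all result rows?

23

Base: (n17, dist=0).
Iteration 1: edges from {n17} -> (n28, dist=1), (n37, dist=1).
Iteration 2: edges from {n28,n37} -> (n15, dist=2), (n9, dist=2).
Iteration 3: edges from {n15,n9} -> (n37, dist=3), (n39, dist=3), (n6, dist=3).
Iteration 4: edges from {n37,n39,n6} -> (n32, dist=4), (n39, dist=4).
Iteration 5: no outgoing edges from {n32,n39}; recursion stops.
SUM(dist) = 0 + 1 + 1 + 2 + 2 + 3 + 3 + 3 + 4 + 4 = 23.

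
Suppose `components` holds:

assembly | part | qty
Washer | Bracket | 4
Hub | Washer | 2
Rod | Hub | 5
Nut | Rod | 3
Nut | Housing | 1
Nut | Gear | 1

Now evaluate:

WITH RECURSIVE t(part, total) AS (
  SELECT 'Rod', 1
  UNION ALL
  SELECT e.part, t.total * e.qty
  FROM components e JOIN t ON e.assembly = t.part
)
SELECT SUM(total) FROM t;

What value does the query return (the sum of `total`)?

56

Base: (Rod, total=1).
Iteration 1: components of {Rod} -> Hub = 1*5 = 5.
Iteration 2: components of {Hub} -> Washer = 5*2 = 10.
Iteration 3: components of {Washer} -> Bracket = 10*4 = 40.
Iteration 4: no further components; recursion stops.
SUM(total) = 1 + 5 + 10 + 40 = 56.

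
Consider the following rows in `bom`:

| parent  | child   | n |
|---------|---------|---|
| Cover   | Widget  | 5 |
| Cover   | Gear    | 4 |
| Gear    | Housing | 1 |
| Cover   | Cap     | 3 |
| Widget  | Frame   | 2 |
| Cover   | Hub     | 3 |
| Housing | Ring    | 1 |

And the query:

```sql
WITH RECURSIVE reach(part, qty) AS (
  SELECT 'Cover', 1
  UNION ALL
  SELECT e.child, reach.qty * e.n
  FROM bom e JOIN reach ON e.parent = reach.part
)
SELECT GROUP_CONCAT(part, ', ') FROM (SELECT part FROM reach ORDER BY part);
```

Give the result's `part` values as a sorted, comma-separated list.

Cap, Cover, Frame, Gear, Housing, Hub, Ring, Widget

Base: (Cover, qty=1).
Iteration 1: components of {Cover} -> Cap = 1*3 = 3, Gear = 1*4 = 4, Hub = 1*3 = 3, Widget = 1*5 = 5.
Iteration 2: components of {Cap,Gear,Hub,Widget} -> Frame = 5*2 = 10, Housing = 4*1 = 4.
Iteration 3: components of {Frame,Housing} -> Ring = 4*1 = 4.
Iteration 4: no further components; recursion stops.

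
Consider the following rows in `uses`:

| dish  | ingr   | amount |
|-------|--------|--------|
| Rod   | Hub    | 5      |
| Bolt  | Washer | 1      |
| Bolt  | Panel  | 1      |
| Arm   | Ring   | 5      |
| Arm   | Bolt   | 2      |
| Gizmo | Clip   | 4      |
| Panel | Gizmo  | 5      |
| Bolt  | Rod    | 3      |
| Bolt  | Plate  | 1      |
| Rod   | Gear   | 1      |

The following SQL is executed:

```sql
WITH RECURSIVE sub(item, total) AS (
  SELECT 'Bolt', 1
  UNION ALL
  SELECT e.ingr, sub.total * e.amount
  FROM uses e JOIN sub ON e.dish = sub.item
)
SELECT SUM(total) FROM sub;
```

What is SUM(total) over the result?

50

Base: (Bolt, total=1).
Iteration 1: components of {Bolt} -> Panel = 1*1 = 1, Plate = 1*1 = 1, Rod = 1*3 = 3, Washer = 1*1 = 1.
Iteration 2: components of {Panel,Plate,Rod,Washer} -> Gear = 3*1 = 3, Gizmo = 1*5 = 5, Hub = 3*5 = 15.
Iteration 3: components of {Gear,Gizmo,Hub} -> Clip = 5*4 = 20.
Iteration 4: no further components; recursion stops.
SUM(total) = 1 + 1 + 1 + 3 + 1 + 5 + 15 + 3 + 20 = 50.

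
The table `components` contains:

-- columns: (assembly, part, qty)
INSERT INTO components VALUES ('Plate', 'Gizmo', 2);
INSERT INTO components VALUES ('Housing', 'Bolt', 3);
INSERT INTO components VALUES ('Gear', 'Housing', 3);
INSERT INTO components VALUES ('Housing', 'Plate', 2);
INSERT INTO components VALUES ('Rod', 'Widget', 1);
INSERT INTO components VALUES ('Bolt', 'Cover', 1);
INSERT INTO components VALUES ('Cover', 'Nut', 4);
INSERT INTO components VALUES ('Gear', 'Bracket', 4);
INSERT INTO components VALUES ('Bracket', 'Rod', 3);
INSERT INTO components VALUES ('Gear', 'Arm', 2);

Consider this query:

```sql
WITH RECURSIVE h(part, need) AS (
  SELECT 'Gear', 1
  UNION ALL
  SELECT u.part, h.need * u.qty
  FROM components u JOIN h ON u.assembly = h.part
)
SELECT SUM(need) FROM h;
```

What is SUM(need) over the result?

Base: (Gear, need=1).
Iteration 1: components of {Gear} -> Arm = 1*2 = 2, Bracket = 1*4 = 4, Housing = 1*3 = 3.
Iteration 2: components of {Arm,Bracket,Housing} -> Bolt = 3*3 = 9, Plate = 3*2 = 6, Rod = 4*3 = 12.
Iteration 3: components of {Bolt,Plate,Rod} -> Cover = 9*1 = 9, Gizmo = 6*2 = 12, Widget = 12*1 = 12.
Iteration 4: components of {Cover,Gizmo,Widget} -> Nut = 9*4 = 36.
Iteration 5: no further components; recursion stops.
SUM(need) = 1 + 3 + 2 + 4 + 9 + 6 + 12 + 9 + 12 + 12 + 36 = 106.

106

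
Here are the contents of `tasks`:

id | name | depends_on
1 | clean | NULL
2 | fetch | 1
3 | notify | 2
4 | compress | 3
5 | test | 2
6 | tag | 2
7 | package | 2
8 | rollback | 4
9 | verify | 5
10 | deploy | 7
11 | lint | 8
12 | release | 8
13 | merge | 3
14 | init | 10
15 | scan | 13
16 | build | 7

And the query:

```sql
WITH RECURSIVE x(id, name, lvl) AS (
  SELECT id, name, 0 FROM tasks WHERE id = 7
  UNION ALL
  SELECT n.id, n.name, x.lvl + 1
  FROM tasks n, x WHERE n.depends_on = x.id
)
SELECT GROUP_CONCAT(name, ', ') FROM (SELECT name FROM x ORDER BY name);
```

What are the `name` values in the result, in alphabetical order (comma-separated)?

Base: id=7 (package) at lvl 0.
Iteration 1: rows with depends_on in {7} -> deploy (id 10, lvl 1), build (id 16, lvl 1).
Iteration 2: rows with depends_on in {10,16} -> init (id 14, lvl 2).
Iteration 3: no rows with depends_on in {14}; recursion stops.

build, deploy, init, package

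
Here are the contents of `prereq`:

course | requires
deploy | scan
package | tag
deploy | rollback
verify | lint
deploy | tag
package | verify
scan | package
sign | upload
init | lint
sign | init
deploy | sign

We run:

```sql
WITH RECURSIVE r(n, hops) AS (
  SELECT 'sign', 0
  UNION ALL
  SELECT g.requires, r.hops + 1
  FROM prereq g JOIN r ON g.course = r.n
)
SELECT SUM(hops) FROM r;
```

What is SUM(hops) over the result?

Base: (sign, hops=0).
Iteration 1: edges from {sign} -> (init, hops=1), (upload, hops=1).
Iteration 2: edges from {init,upload} -> (lint, hops=2).
Iteration 3: no outgoing edges from {lint}; recursion stops.
SUM(hops) = 0 + 1 + 1 + 2 = 4.

4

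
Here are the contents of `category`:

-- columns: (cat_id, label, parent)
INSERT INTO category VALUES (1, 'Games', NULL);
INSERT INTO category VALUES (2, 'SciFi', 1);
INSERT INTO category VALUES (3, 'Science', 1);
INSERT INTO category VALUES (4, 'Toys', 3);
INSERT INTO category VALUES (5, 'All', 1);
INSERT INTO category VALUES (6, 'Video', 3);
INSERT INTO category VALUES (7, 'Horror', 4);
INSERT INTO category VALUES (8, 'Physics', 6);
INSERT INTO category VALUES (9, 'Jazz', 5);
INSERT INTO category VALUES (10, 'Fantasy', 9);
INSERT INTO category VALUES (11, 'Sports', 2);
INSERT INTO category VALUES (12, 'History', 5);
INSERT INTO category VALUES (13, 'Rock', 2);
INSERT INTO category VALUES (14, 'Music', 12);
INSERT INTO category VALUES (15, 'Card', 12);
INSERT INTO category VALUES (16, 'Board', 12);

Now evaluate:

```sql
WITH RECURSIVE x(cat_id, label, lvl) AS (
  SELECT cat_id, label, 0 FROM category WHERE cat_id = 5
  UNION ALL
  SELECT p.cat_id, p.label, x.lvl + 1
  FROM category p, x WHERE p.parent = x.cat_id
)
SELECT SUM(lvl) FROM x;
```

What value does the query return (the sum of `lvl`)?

Base: cat_id=5 (All) at lvl 0.
Iteration 1: rows with parent in {5} -> Jazz (id 9, lvl 1), History (id 12, lvl 1).
Iteration 2: rows with parent in {9,12} -> Fantasy (id 10, lvl 2), Music (id 14, lvl 2), Card (id 15, lvl 2), Board (id 16, lvl 2).
Iteration 3: no rows with parent in {10,14,15,16}; recursion stops.
SUM(lvl) = 0 + 1 + 1 + 2 + 2 + 2 + 2 = 10.

10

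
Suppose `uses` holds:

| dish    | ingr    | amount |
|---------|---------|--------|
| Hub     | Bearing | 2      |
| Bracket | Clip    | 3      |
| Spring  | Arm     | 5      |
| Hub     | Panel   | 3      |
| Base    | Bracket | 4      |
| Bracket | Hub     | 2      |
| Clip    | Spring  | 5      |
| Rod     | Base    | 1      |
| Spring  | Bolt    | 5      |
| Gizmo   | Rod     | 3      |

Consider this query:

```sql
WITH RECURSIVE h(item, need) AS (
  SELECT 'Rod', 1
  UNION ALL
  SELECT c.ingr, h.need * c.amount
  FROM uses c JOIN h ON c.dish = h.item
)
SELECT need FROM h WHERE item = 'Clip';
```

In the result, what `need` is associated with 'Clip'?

Base: (Rod, need=1).
Iteration 1: components of {Rod} -> Base = 1*1 = 1.
Iteration 2: components of {Base} -> Bracket = 1*4 = 4.
Iteration 3: components of {Bracket} -> Clip = 4*3 = 12, Hub = 4*2 = 8.
Iteration 4: components of {Clip,Hub} -> Bearing = 8*2 = 16, Panel = 8*3 = 24, Spring = 12*5 = 60.
Iteration 5: components of {Bearing,Panel,Spring} -> Arm = 60*5 = 300, Bolt = 60*5 = 300.
Iteration 6: no further components; recursion stops.

12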